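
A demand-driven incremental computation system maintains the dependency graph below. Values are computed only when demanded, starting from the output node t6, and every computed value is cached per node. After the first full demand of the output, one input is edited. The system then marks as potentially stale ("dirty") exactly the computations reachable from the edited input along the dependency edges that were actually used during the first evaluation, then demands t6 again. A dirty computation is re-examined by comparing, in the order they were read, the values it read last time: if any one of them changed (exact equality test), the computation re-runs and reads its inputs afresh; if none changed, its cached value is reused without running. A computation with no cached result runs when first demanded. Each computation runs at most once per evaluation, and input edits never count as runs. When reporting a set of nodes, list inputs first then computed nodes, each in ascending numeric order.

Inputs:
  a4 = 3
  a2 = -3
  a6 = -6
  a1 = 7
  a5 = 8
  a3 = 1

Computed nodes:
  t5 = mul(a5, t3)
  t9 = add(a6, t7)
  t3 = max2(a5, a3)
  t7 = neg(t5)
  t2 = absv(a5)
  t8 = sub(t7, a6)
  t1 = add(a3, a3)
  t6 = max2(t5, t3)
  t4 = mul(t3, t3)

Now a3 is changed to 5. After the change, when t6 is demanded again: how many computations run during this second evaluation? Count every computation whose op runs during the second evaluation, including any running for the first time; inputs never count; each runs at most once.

First evaluation (everything demanded from the output):
  t3 = max2(8, 1) = 8
  t5 = mul(8, 8) = 64
  t6 = max2(64, 8) = 64

Propagation after the edit:
  t3: runs — a3 1->5; result 8 (same value as before).
  t5: checked — values it read are unchanged (a5 unchanged, t3 unchanged); reused cached 64 without running.
  t6: checked — values it read are unchanged (t5 unchanged, t3 unchanged); reused cached 64 without running.

Key observation: the change is absorbed at t3 — it re-runs but produces the same value, and the output's value is unchanged.

Computations that run: t3 — 1 in total.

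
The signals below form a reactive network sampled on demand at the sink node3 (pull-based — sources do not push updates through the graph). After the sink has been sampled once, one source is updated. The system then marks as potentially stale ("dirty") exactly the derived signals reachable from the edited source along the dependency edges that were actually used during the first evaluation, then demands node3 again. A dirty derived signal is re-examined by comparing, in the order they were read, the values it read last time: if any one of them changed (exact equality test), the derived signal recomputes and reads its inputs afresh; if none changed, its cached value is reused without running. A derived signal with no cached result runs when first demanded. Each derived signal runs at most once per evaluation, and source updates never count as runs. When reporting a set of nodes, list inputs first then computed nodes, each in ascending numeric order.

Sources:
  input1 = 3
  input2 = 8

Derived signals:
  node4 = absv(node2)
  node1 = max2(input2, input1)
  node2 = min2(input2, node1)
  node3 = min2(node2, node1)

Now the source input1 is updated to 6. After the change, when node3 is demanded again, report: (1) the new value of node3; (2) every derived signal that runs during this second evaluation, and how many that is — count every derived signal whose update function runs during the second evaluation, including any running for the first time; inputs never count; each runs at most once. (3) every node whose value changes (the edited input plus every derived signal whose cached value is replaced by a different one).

node3 now evaluates to 8.
Run set: node1 (1 run).
Changed values: input1.
The important point: node1 recomputes to an identical value, and the output ends up unchanged.

Initial pass — values computed on the first demand:
  node1 = max2(8, 3) = 8
  node2 = min2(8, 8) = 8
  node3 = min2(8, 8) = 8

Second demand — change propagation:
  node1: re-runs because input1 3->6; new result 8 (unchanged).
  node2: re-examined; everything it read last time is the same (input2 unchanged, node1 unchanged) — cache 8 kept, no run.
  node3: re-examined; everything it read last time is the same (node2 unchanged, node1 unchanged) — cache 8 kept, no run.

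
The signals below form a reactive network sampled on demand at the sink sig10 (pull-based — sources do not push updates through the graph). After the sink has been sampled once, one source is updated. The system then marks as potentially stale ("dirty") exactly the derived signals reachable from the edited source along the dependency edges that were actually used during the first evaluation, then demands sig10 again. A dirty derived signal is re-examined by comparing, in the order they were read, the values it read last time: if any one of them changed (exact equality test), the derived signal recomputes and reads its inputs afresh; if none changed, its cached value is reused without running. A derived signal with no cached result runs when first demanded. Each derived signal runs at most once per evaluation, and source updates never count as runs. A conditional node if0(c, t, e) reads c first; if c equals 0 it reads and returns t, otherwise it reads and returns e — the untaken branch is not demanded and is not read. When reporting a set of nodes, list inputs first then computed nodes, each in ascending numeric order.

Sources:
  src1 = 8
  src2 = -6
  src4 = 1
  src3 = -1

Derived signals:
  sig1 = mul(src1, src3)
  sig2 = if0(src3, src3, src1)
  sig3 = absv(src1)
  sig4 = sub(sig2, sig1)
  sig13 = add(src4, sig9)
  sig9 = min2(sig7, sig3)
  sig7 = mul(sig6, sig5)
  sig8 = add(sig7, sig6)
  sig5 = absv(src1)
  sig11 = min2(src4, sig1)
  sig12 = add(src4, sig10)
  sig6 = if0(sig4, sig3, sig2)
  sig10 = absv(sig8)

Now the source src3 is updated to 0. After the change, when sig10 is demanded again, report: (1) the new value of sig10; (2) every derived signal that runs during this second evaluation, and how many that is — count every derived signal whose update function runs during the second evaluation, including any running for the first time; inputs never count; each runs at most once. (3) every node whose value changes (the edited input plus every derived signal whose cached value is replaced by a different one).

Initial pass — values computed on the first demand:
  sig1 = mul(8, -1) = -8
  sig2 = if0(src3=-1 -> else branch src1) = 8
  sig4 = sub(8, -8) = 16
  sig5 = absv(8) = 8
  sig6 = if0(sig4=16 -> else branch sig2) = 8
  sig7 = mul(8, 8) = 64
  sig8 = add(64, 8) = 72
  sig10 = absv(72) = 72

Second demand — change propagation:
  sig1: re-runs because src3 -1->0; new result 0.
  sig2: re-runs because src3 -1->0; new result 0.
  sig3: newly demanded (no cache) — executes and yields 8.
  sig4: re-runs because sig2 8->0; sig1 -8->0; new result 0.
  sig6: re-runs because sig4 16->0; sig2 8->0; new result 8 (unchanged).
  sig7: re-examined; everything it read last time is the same (sig6 unchanged, sig5 unchanged) — cache 64 kept, no run.
  sig8: re-examined; everything it read last time is the same (sig7 unchanged, sig6 unchanged) — cache 72 kept, no run.
  sig10: re-examined; everything it read last time is the same (sig8 unchanged) — cache 72 kept, no run.

The important point: the flipped condition pulls in fresh nodes; sig3 runs for the first time.

sig10 now evaluates to 72.
Run set: sig1, sig2, sig3, sig4, sig6 (5 run).
Changed values: src3, sig1, sig2, sig4.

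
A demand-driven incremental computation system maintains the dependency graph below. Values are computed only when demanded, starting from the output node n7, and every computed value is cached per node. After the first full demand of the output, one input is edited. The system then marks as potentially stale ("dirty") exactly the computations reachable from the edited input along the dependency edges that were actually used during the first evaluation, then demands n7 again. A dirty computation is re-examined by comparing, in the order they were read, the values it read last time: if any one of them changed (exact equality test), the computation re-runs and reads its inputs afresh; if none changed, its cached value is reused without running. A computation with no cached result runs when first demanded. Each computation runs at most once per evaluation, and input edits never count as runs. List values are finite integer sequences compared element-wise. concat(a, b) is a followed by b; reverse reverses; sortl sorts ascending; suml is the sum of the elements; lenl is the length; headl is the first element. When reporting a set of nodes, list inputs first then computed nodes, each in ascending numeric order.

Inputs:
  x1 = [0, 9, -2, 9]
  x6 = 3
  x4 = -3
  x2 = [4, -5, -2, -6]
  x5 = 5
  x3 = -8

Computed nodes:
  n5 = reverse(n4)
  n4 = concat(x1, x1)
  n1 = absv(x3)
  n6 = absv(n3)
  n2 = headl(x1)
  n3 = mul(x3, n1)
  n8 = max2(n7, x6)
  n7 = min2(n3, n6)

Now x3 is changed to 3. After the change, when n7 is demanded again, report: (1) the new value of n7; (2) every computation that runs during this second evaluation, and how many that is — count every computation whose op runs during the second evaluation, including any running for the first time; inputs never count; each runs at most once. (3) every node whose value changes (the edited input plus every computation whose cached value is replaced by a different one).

New value of n7: 9.
Computations that run: n1, n3, n6, n7 — 4 in total.
Values that change: x3, n1, n3, n6, n7.

First evaluation (everything demanded from the output):
  n1 = absv(-8) = 8
  n3 = mul(-8, 8) = -64
  n6 = absv(-64) = 64
  n7 = min2(-64, 64) = -64

Propagation after the edit:
  n1: runs — x3 -8->3; result 3.
  n3: runs — x3 -8->3; n1 8->3; result 9.
  n6: runs — n3 -64->9; result 9.
  n7: runs — n3 -64->9; n6 64->9; result 9.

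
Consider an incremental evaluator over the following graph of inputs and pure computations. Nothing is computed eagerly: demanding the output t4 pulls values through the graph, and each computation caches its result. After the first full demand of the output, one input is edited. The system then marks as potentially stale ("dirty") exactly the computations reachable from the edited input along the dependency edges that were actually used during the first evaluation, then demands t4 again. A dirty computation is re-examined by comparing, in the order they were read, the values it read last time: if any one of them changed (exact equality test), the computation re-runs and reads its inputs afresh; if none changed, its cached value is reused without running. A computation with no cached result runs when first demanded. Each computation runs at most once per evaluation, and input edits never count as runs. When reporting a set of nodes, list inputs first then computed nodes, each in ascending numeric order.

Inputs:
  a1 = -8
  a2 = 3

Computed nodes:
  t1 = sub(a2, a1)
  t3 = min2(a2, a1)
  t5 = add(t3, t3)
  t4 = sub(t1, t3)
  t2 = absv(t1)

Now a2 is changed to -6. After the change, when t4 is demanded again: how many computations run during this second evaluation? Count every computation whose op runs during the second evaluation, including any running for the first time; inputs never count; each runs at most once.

Run set: t1, t3, t4 (3 run).

Initial pass — values computed on the first demand:
  t1 = sub(3, -8) = 11
  t3 = min2(3, -8) = -8
  t4 = sub(11, -8) = 19

Second demand — change propagation:
  t1: re-runs because a2 3->-6; new result 2.
  t3: re-runs because a2 3->-6; new result -8 (unchanged).
  t4: re-runs because t1 11->2; new result 10.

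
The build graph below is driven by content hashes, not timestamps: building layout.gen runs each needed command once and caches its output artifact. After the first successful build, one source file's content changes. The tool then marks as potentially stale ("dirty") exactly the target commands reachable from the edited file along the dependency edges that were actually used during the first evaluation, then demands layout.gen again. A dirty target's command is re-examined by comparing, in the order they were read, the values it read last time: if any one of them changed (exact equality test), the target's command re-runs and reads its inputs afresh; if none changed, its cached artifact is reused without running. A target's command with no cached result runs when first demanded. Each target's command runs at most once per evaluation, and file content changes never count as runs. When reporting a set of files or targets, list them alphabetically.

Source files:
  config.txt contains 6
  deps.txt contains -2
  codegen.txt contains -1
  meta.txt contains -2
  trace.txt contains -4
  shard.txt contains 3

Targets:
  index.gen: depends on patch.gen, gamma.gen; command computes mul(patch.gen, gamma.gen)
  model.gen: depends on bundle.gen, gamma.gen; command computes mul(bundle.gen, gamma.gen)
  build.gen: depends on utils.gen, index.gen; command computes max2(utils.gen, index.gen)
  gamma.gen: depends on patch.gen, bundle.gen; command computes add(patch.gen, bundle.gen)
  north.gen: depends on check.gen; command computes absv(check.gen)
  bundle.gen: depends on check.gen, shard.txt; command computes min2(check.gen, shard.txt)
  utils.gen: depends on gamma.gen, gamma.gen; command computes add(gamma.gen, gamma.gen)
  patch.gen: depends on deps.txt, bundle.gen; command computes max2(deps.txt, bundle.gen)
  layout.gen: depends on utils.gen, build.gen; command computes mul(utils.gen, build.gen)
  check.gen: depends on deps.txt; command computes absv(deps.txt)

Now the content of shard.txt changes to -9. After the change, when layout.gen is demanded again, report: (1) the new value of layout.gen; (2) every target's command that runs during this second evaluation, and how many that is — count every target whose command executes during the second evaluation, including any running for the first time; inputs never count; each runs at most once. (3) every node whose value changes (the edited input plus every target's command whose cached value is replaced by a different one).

Initial pass — values computed on the first demand:
  check.gen = absv(-2) = 2
  bundle.gen = min2(2, 3) = 2
  patch.gen = max2(-2, 2) = 2
  gamma.gen = add(2, 2) = 4
  index.gen = mul(2, 4) = 8
  utils.gen = add(4, 4) = 8
  build.gen = max2(8, 8) = 8
  layout.gen = mul(8, 8) = 64

Second demand — change propagation:
  bundle.gen: re-runs because shard.txt 3->-9; new result -9.
  patch.gen: re-runs because bundle.gen 2->-9; new result -2.
  gamma.gen: re-runs because patch.gen 2->-2; bundle.gen 2->-9; new result -11.
  index.gen: re-runs because patch.gen 2->-2; gamma.gen 4->-11; new result 22.
  utils.gen: re-runs because gamma.gen 4->-11; gamma.gen 4->-11; new result -22.
  build.gen: re-runs because utils.gen 8->-22; index.gen 8->22; new result 22.
  layout.gen: re-runs because utils.gen 8->-22; build.gen 8->22; new result -484.

layout.gen now evaluates to -484.
Run set: build.gen, bundle.gen, gamma.gen, index.gen, layout.gen, patch.gen, utils.gen (7 run).
Changed values: build.gen, bundle.gen, gamma.gen, index.gen, layout.gen, patch.gen, shard.txt, utils.gen.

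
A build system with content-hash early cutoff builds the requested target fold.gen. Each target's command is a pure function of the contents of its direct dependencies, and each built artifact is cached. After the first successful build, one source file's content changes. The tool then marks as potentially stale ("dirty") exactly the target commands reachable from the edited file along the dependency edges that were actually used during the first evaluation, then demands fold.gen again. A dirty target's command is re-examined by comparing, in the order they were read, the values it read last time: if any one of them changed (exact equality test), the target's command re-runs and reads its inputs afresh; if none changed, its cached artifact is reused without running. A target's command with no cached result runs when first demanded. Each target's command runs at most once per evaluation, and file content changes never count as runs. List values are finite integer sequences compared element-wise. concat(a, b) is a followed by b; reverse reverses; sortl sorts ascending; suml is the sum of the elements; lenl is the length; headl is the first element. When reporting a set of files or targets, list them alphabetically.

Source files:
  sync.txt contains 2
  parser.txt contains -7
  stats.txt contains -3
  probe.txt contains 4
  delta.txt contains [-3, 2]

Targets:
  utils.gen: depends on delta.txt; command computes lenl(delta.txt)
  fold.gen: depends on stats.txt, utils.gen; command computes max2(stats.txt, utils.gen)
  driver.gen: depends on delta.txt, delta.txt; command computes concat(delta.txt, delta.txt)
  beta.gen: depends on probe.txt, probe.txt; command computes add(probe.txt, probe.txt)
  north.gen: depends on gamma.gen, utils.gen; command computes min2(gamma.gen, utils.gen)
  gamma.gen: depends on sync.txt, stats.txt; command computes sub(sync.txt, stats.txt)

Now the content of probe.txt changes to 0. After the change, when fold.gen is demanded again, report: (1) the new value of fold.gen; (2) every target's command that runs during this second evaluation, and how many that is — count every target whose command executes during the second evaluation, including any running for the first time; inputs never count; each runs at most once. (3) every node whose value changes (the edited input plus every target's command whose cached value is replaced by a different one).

New value of fold.gen: 2.
Target commands that run: none — 0 in total.
Values that change: probe.txt.
Key observation: probe.txt is never demanded by the output, so the edit triggers no recomputation at all.

First evaluation (everything demanded from the output):
  utils.gen = lenl([-3, 2]) = 2
  fold.gen = max2(-3, 2) = 2

Propagation after the edit:
  probe.txt feeds no computation that the output demands — nothing is marked dirty and nothing runs.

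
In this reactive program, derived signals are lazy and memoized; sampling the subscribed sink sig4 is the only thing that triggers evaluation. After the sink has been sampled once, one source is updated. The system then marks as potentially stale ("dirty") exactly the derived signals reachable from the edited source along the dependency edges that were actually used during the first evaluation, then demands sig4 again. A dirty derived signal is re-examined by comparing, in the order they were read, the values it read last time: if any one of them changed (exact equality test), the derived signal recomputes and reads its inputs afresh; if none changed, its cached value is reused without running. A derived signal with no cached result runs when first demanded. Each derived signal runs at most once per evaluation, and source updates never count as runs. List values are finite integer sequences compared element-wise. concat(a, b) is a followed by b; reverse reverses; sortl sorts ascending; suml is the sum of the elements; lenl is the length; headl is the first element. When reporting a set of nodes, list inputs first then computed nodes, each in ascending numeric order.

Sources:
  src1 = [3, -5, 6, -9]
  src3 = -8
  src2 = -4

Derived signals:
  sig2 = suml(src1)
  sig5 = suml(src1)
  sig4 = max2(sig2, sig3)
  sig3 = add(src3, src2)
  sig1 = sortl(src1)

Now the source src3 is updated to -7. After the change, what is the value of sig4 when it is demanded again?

First demand of the output computes:
  sig2 = suml([3, -5, 6, -9]) = -5
  sig3 = add(-8, -4) = -12
  sig4 = max2(-5, -12) = -5

After the edit, cleaning proceeds:
  sig3: a read changed (src3 -8->-7) — executes, giving -11.
  sig4: a read changed (sig3 -12->-11) — executes, giving -5 — identical to its old value.

Demanding sig4 again yields -5.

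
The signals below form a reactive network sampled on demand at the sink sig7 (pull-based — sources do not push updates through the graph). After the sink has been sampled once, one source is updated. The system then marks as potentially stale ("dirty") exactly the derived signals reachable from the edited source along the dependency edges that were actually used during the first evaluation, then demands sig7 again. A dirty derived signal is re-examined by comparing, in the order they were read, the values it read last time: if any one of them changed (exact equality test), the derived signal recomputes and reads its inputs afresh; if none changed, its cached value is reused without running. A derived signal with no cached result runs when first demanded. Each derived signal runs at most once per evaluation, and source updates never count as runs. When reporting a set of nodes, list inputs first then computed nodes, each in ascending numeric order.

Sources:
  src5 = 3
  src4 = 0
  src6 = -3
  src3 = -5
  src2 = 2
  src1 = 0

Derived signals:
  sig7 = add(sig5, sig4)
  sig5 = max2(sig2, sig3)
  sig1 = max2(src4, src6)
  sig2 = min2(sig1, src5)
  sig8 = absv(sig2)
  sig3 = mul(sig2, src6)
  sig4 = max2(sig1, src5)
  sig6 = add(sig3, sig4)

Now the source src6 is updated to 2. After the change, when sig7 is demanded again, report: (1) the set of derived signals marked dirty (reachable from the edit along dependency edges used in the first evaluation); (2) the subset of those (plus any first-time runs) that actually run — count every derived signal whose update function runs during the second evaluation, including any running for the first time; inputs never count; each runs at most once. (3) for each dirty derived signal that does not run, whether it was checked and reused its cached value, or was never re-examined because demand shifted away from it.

Initial pass — values computed on the first demand:
  sig1 = max2(0, -3) = 0
  sig2 = min2(0, 3) = 0
  sig3 = mul(0, -3) = 0
  sig4 = max2(0, 3) = 3
  sig5 = max2(0, 0) = 0
  sig7 = add(0, 3) = 3

Second demand — change propagation:
  sig1: re-runs because src6 -3->2; new result 2.
  sig2: re-runs because sig1 0->2; new result 2.
  sig3: re-runs because sig2 0->2; src6 -3->2; new result 4.
  sig4: re-runs because sig1 0->2; new result 3 (unchanged).
  sig5: re-runs because sig2 0->2; sig3 0->4; new result 4.
  sig7: re-runs because sig5 0->4; new result 7.

Dirty set: sig1, sig2, sig3, sig4, sig5, sig7.
Run set: sig1, sig2, sig3, sig4, sig5, sig7 (6 run).
All dirty derived signals ended up running.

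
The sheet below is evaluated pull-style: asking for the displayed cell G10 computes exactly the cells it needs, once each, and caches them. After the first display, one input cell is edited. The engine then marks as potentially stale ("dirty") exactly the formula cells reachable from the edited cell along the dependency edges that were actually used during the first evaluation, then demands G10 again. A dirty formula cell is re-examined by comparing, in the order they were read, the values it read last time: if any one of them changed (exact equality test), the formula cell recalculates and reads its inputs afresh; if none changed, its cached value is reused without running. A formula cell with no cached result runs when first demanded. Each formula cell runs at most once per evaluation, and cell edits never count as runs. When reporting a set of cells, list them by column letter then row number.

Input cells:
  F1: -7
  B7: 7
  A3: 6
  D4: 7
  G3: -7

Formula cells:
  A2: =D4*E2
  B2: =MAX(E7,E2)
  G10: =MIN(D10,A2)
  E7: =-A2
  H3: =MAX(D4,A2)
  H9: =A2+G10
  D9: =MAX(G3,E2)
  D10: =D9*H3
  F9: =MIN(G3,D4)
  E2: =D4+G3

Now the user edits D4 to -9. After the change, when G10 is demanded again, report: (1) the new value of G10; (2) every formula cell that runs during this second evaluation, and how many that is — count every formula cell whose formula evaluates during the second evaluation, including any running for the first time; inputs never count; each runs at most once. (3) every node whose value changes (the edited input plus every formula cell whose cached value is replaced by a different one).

Demanding G10 again yields -1008.
6 formula cells run: A2, D9, D10, E2, G10, H3.
The nodes whose values change: A2, D4, D9, D10, E2, G10, H3.

First demand of the output computes:
  E2 = 7 + -7 = 0
  A2 = 7 * 0 = 0
  D9 = MAX(-7, 0) = 0
  H3 = MAX(7, 0) = 7
  D10 = 0 * 7 = 0
  G10 = MIN(0, 0) = 0

After the edit, cleaning proceeds:
  E2: a read changed (D4 7->-9) — executes, giving -16.
  A2: a read changed (D4 7->-9; E2 0->-16) — executes, giving 144.
  D9: a read changed (E2 0->-16) — executes, giving -7.
  H3: a read changed (D4 7->-9; A2 0->144) — executes, giving 144.
  D10: a read changed (D9 0->-7; H3 7->144) — executes, giving -1008.
  G10: a read changed (D10 0->-1008; A2 0->144) — executes, giving -1008.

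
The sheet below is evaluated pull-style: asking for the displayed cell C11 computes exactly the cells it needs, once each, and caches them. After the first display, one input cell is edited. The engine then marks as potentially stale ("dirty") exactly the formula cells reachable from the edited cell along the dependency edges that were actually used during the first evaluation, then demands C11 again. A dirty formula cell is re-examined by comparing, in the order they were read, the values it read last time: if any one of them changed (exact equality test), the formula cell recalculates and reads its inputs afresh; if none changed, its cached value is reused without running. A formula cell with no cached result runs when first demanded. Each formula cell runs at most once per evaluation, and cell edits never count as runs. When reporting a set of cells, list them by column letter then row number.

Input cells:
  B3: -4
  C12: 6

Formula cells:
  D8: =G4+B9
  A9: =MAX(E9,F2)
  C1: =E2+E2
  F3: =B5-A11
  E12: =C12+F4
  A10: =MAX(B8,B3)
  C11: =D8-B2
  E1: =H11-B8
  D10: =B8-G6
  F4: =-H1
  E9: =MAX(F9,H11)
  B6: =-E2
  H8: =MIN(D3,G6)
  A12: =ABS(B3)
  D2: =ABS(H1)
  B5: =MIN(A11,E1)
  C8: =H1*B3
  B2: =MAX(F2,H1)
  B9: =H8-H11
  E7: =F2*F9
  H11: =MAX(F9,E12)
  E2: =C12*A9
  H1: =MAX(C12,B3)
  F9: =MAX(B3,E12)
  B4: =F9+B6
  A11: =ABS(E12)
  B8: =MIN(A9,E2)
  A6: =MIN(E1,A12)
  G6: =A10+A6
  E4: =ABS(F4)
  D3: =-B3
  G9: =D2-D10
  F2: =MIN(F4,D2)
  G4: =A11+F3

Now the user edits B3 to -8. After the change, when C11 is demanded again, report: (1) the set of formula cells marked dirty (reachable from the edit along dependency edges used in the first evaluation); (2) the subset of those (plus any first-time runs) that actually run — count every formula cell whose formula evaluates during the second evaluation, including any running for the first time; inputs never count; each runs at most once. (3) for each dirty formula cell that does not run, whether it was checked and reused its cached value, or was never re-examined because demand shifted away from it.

First demand of the output computes:
  A12 = ABS(-4) = 4
  D3 = -(-4) = 4
  H1 = MAX(6, -4) = 6
  D2 = ABS(6) = 6
  F4 = -(6) = -6
  E12 = 6 + -6 = 0
  A11 = ABS(0) = 0
  F2 = MIN(-6, 6) = -6
  B2 = MAX(-6, 6) = 6
  F9 = MAX(-4, 0) = 0
  H11 = MAX(0, 0) = 0
  E9 = MAX(0, 0) = 0
  A9 = MAX(0, -6) = 0
  E2 = 6 * 0 = 0
  B8 = MIN(0, 0) = 0
  A10 = MAX(0, -4) = 0
  E1 = 0 - 0 = 0
  A6 = MIN(0, 4) = 0
  B5 = MIN(0, 0) = 0
  F3 = 0 - 0 = 0
  G4 = 0 + 0 = 0
  G6 = 0 + 0 = 0
  H8 = MIN(4, 0) = 0
  B9 = 0 - 0 = 0
  D8 = 0 + 0 = 0
  C11 = 0 - 6 = -6

After the edit, cleaning proceeds:
  A12: a read changed (B3 -4->-8) — executes, giving 8.
  D3: a read changed (B3 -4->-8) — executes, giving 8.
  H1: a read changed (B3 -4->-8) — executes, giving 6 — identical to its old value.
  D2: dirty, but its reads are unchanged (H1 unchanged); cached 6 stands.
  F4: dirty, but its reads are unchanged (H1 unchanged); cached -6 stands.
  E12: dirty, but its reads are unchanged (C12 unchanged, F4 unchanged); cached 0 stands.
  A11: dirty, but its reads are unchanged (E12 unchanged); cached 0 stands.
  F2: dirty, but its reads are unchanged (F4 unchanged, D2 unchanged); cached -6 stands.
  B2: dirty, but its reads are unchanged (F2 unchanged, H1 unchanged); cached 6 stands.
  F9: a read changed (B3 -4->-8) — executes, giving 0 — identical to its old value.
  H11: dirty, but its reads are unchanged (F9 unchanged, E12 unchanged); cached 0 stands.
  E9: dirty, but its reads are unchanged (F9 unchanged, H11 unchanged); cached 0 stands.
  A9: dirty, but its reads are unchanged (E9 unchanged, F2 unchanged); cached 0 stands.
  E2: dirty, but its reads are unchanged (C12 unchanged, A9 unchanged); cached 0 stands.
  B8: dirty, but its reads are unchanged (A9 unchanged, E2 unchanged); cached 0 stands.
  A10: a read changed (B3 -4->-8) — executes, giving 0 — identical to its old value.
  E1: dirty, but its reads are unchanged (H11 unchanged, B8 unchanged); cached 0 stands.
  A6: a read changed (A12 4->8) — executes, giving 0 — identical to its old value.
  B5: dirty, but its reads are unchanged (A11 unchanged, E1 unchanged); cached 0 stands.
  F3: dirty, but its reads are unchanged (B5 unchanged, A11 unchanged); cached 0 stands.
  G4: dirty, but its reads are unchanged (A11 unchanged, F3 unchanged); cached 0 stands.
  G6: dirty, but its reads are unchanged (A10 unchanged, A6 unchanged); cached 0 stands.
  H8: a read changed (D3 4->8) — executes, giving 0 — identical to its old value.
  B9: dirty, but its reads are unchanged (H8 unchanged, H11 unchanged); cached 0 stands.
  D8: dirty, but its reads are unchanged (G4 unchanged, B9 unchanged); cached 0 stands.
  C11: dirty, but its reads are unchanged (D8 unchanged, B2 unchanged); cached -6 stands.

Note where the cutoff bites: D2 is checked, finds nothing changed, and keeps its cache.

The edit dirties: A6, A9, A10, A11, A12, B2, B5, B8, B9, C11, D2, D3, D8, E1, E2, E9, E12, F2, F3, F4, F9, G4, G6, H1, H8, H11.
7 formula cells run: A6, A10, A12, D3, F9, H1, H8.
Cache hits after checking: A9, A11, B2, B5, B8, B9, C11, D2, D8, E1, E2, E9, E12, F2, F3, F4, G4, G6, H11.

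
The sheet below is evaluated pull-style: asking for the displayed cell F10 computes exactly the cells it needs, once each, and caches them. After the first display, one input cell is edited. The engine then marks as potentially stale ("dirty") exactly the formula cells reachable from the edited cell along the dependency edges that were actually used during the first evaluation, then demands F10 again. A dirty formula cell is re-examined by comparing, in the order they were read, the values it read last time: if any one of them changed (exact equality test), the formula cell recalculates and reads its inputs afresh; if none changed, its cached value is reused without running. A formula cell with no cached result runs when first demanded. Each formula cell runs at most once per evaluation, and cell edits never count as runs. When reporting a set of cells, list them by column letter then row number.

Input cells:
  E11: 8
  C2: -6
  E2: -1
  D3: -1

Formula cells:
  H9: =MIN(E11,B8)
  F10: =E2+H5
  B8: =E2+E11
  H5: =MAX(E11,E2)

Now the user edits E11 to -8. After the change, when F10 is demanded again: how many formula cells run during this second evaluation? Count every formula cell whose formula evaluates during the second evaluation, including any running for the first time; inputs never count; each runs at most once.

2 formula cells run: F10, H5.

First demand of the output computes:
  H5 = MAX(8, -1) = 8
  F10 = -1 + 8 = 7

After the edit, cleaning proceeds:
  H5: a read changed (E11 8->-8) — executes, giving -1.
  F10: a read changed (H5 8->-1) — executes, giving -2.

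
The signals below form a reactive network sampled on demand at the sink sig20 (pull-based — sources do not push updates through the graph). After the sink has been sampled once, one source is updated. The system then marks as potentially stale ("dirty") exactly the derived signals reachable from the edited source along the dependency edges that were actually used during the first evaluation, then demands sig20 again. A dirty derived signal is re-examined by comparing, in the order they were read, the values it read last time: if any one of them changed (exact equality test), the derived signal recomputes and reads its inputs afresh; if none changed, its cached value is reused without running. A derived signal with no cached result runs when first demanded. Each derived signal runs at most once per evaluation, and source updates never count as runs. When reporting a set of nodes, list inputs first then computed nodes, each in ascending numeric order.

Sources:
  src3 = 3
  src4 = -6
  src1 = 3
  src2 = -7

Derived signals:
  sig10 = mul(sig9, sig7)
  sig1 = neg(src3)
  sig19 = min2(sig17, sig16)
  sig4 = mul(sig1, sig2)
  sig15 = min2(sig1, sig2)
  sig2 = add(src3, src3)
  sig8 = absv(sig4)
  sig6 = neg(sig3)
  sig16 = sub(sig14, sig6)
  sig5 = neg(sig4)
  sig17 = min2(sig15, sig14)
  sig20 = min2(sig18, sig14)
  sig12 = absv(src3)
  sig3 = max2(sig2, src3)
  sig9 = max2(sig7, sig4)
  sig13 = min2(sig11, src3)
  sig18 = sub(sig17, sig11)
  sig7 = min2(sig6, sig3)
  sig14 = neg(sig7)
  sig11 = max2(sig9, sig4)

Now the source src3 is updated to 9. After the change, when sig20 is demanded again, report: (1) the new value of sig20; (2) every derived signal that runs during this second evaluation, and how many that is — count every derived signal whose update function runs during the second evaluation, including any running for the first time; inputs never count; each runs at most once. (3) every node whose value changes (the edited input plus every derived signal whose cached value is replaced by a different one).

sig20 now evaluates to 9.
Run set: sig1, sig2, sig3, sig4, sig6, sig7, sig9, sig11, sig14, sig15, sig17, sig18, sig20 (13 run).
Changed values: src3, sig1, sig2, sig3, sig4, sig6, sig7, sig9, sig11, sig14, sig15, sig17, sig18, sig20.

Initial pass — values computed on the first demand:
  sig1 = neg(3) = -3
  sig2 = add(3, 3) = 6
  sig3 = max2(6, 3) = 6
  sig4 = mul(-3, 6) = -18
  sig6 = neg(6) = -6
  sig7 = min2(-6, 6) = -6
  sig9 = max2(-6, -18) = -6
  sig11 = max2(-6, -18) = -6
  sig14 = neg(-6) = 6
  sig15 = min2(-3, 6) = -3
  sig17 = min2(-3, 6) = -3
  sig18 = sub(-3, -6) = 3
  sig20 = min2(3, 6) = 3

Second demand — change propagation:
  sig1: re-runs because src3 3->9; new result -9.
  sig2: re-runs because src3 3->9; src3 3->9; new result 18.
  sig3: re-runs because sig2 6->18; src3 3->9; new result 18.
  sig4: re-runs because sig1 -3->-9; sig2 6->18; new result -162.
  sig6: re-runs because sig3 6->18; new result -18.
  sig7: re-runs because sig6 -6->-18; sig3 6->18; new result -18.
  sig9: re-runs because sig7 -6->-18; sig4 -18->-162; new result -18.
  sig11: re-runs because sig9 -6->-18; sig4 -18->-162; new result -18.
  sig14: re-runs because sig7 -6->-18; new result 18.
  sig15: re-runs because sig1 -3->-9; sig2 6->18; new result -9.
  sig17: re-runs because sig15 -3->-9; sig14 6->18; new result -9.
  sig18: re-runs because sig17 -3->-9; sig11 -6->-18; new result 9.
  sig20: re-runs because sig18 3->9; sig14 6->18; new result 9.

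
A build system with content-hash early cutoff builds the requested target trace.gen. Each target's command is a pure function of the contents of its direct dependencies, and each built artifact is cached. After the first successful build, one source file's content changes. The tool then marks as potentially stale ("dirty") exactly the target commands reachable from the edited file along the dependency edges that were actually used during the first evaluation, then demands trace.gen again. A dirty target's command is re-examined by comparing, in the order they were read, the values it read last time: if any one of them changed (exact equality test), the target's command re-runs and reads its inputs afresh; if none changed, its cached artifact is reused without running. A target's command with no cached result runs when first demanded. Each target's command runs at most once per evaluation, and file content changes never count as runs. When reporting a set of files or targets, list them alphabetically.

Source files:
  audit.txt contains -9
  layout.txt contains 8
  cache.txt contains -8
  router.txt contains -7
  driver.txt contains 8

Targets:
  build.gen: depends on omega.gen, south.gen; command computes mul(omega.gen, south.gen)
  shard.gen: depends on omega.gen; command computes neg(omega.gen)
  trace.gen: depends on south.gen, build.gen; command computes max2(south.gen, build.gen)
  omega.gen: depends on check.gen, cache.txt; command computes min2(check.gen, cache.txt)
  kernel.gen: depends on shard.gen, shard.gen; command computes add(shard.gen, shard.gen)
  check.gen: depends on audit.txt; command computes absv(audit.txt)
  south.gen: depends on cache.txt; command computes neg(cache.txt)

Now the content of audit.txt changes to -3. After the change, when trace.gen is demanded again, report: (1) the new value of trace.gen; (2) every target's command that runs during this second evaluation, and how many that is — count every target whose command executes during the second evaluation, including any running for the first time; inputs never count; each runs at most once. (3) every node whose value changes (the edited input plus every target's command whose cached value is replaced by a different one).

New value of trace.gen: 8.
Target commands that run: check.gen, omega.gen — 2 in total.
Values that change: audit.txt, check.gen.
Key observation: the change is absorbed at omega.gen — it re-runs but produces the same value, and the output's value is unchanged.

First evaluation (everything demanded from the output):
  check.gen = absv(-9) = 9
  omega.gen = min2(9, -8) = -8
  south.gen = neg(-8) = 8
  build.gen = mul(-8, 8) = -64
  trace.gen = max2(8, -64) = 8

Propagation after the edit:
  check.gen: runs — audit.txt -9->-3; result 3.
  omega.gen: runs — check.gen 9->3; result -8 (same value as before).
  build.gen: checked — values it read are unchanged (omega.gen unchanged, south.gen unchanged); reused cached -64 without running.
  trace.gen: checked — values it read are unchanged (south.gen unchanged, build.gen unchanged); reused cached 8 without running.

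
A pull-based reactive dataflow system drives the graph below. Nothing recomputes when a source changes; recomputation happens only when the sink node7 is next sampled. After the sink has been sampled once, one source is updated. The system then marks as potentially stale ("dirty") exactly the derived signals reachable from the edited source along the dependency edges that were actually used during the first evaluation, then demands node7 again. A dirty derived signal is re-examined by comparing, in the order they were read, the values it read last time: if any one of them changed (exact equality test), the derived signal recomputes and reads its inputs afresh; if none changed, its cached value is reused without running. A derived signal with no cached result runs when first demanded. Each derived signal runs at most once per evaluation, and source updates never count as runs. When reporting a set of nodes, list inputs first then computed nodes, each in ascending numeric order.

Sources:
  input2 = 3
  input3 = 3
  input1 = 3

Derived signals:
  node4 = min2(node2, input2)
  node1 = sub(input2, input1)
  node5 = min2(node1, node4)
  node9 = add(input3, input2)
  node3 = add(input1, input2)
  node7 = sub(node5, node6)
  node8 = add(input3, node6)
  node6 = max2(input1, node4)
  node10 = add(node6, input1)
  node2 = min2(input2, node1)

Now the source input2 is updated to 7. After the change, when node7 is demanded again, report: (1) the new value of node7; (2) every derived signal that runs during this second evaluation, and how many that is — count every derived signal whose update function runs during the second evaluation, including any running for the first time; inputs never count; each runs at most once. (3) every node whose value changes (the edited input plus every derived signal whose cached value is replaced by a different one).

First evaluation (everything demanded from the output):
  node1 = sub(3, 3) = 0
  node2 = min2(3, 0) = 0
  node4 = min2(0, 3) = 0
  node5 = min2(0, 0) = 0
  node6 = max2(3, 0) = 3
  node7 = sub(0, 3) = -3

Propagation after the edit:
  node1: runs — input2 3->7; result 4.
  node2: runs — input2 3->7; node1 0->4; result 4.
  node4: runs — node2 0->4; input2 3->7; result 4.
  node5: runs — node1 0->4; node4 0->4; result 4.
  node6: runs — node4 0->4; result 4.
  node7: runs — node5 0->4; node6 3->4; result 0.

New value of node7: 0.
Derived signals that run: node1, node2, node4, node5, node6, node7 — 6 in total.
Values that change: input2, node1, node2, node4, node5, node6, node7.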